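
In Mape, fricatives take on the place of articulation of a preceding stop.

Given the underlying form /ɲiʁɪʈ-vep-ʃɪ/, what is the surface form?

[ɲiʁɪʈʐepɸɪ]

The rule targets /v/ (voiced labiodental fricative), which sits after the trigger /ʈ/ (retroflex).
Changing only its place to retroflex gives [ʐ] — the voiced retroflex fricative.
The same rule applies at the second boundary: /ʃ/ → [ɸ] next to /p/.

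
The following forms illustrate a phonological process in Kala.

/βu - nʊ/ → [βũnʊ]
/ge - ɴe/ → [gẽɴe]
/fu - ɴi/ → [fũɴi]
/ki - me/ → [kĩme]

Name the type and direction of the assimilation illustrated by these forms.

regressive nasality assimilation (vowel nasalisation)

The vowel /u/ surfaces as nasalised [ũ] next to the following nasal /n/ — it has acquired the [+nasal] feature of its neighbour.
Likewise in the remaining data: /e/ → [ẽ] before /ɴ/; /u/ → [ũ] before /ɴ/; /i/ → [ĩ] before /m/ — each time a vowel is nasalised next to a following nasal.
Because the conditioning nasal is to the right of the vowel that changes, the process is regressive (anticipatory).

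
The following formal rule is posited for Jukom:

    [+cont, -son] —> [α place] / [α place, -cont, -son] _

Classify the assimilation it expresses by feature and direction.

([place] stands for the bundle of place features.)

progressive place assimilation

The shared variable α links the value of the place features (abbreviated [place]) on the target to the same value on the neighbouring segment, so place is the feature that assimilates.
The conditioning segment sits to the left of the focus bar, meaning the trigger precedes the segment that changes — progressive assimilation.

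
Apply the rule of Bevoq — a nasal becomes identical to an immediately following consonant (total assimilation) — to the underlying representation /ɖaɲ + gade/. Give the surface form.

/ɲ/ is the segment targeted by the rule; it sits immediately before /g/, so it assimilates completely and surfaces as [g].

[ɖaggade]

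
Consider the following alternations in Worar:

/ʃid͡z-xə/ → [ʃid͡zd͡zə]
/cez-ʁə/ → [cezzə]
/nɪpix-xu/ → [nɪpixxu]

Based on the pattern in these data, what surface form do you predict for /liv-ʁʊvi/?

The data show progressive total assimilation (/x/ → [d͡z] after /d͡z/; /ʁ/ → [z] after /z/): in every case the target segment becomes identical to its preceding neighbour, copying more than a single feature.
In [nɪpixxu] the two consonants at the boundary are already identical (/x/ + /x/), so the rule applies vacuously and nothing changes.
/ʁ/ is the segment targeted by the rule; it sits immediately after /v/, so it assimilates completely and surfaces as [v].

[livvʊvi]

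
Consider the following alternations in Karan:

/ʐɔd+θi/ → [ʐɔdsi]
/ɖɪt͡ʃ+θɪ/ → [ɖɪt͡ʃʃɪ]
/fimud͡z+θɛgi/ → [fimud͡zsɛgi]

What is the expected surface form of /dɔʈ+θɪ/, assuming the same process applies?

The data show progressive place assimilation: /θ/ → [s] after /d/; /θ/ → [ʃ] after /t͡ʃ/; /θ/ → [s] after /d͡z/. In each pair only place changes, matching the preceding consonant, while manner and voice stay constant.
The rule targets /θ/ (voiceless dental fricative), which sits after the trigger /ʈ/ (retroflex).
The voiceless retroflex fricative is [ʂ], so /θ/ → [ʂ].

[dɔʈʂɪ]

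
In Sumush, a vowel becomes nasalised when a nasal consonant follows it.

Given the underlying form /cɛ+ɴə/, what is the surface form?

[cɛ̃ɴə]

The vowel /ɛ/ is adjacent to the following nasal /ɴ/, so it acquires [+nasal] and surfaces as [ɛ̃].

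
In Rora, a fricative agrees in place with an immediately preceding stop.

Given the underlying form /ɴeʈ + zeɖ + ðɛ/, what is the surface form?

[ɴeʈʐeɖʐɛ]

The rule targets /z/ (voiced alveolar fricative), which sits after the trigger /ʈ/ (retroflex).
The voiced retroflex fricative is [ʐ], so /z/ → [ʐ].
The same rule applies at the second boundary: /ð/ → [ʐ] next to /ɖ/.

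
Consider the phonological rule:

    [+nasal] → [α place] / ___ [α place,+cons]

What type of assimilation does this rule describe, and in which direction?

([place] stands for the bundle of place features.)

The rule copies the place features (abbreviated [place]) from the environment onto the target, so the assimilating feature is place.
Since the environment is written after the underscore, the trigger follows the target; the direction is regressive.

regressive place assimilation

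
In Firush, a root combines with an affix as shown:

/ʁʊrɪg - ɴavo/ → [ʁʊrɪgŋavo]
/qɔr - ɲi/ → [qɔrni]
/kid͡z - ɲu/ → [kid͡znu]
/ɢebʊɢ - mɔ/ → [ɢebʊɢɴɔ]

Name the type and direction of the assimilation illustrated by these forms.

progressive place assimilation

The segment that alternates is /ɴ/, which surfaces as [ŋ] when adjacent to /g/.
The change uvular → velar matches the place of the preceding /g/, identifying this as place assimilation.
Manner and voice are unchanged, so the assimilation is partial, not total.
Checking the remaining alternations: /ɲ/ → [n] after /r/ (palatal → alveolar, matching alveolar); /ɲ/ → [n] after /d͡z/ (palatal → alveolar, matching alveolar); /m/ → [ɴ] after /ɢ/ (bilabial → uvular, matching uvular) — only place changes, and always toward the preceding segment.
Since the segment that changes follows the conditioning segment, the assimilation is progressive.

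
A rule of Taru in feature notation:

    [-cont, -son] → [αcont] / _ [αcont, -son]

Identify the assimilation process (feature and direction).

regressive manner assimilation

The rule copies [cont] (continuancy) from the environment onto the target stops; since [±cont] encodes the stop/fricative manner contrast, the assimilating dimension is manner.
The conditioning segment sits to the right of the focus bar, meaning the trigger follows the segment that changes — regressive assimilation.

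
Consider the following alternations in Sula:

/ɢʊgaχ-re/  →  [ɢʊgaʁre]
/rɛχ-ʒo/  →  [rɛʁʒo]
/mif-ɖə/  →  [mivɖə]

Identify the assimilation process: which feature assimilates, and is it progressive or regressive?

regressive voicing assimilation

Comparing underlying and surface forms, /χ/ → [ʁ] is the alternation; the neighbouring /r/ is constant.
/χ/ is voiceless while /r/ is voiced; the output [ʁ] is voiced, matching the trigger — so the feature that spreads is voicing.
Place and manner are unchanged, so the assimilation is partial, not total.
The other alternating forms pattern the same way: /χ/ → [ʁ] before /ʒ/ (voiceless → voiced, matching voiced); /f/ → [v] before /ɖ/ (voiceless → voiced, matching voiced) — only voicing changes, and always toward the following segment.
Since the segment that changes precedes the conditioning segment, the assimilation is regressive.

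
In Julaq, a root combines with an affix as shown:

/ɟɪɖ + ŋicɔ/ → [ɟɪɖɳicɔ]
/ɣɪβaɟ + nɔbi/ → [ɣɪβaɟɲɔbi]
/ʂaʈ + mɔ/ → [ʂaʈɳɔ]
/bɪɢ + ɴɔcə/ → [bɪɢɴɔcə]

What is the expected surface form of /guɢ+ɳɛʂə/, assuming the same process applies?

[guɢɴɛʂə]

The data show progressive place assimilation: /ŋ/ → [ɳ] after /ɖ/; /n/ → [ɲ] after /ɟ/; /m/ → [ɳ] after /ʈ/. In each pair only place changes, matching the preceding consonant, while manner and voice stay constant.
No alternation appears in [bɪɢɴɔcə]: there the adjacent consonants already agree in place (/ɴ/ and /ɢ/ are both uvular), so this form is consistent with the same rule.
/ɳ/ is a voiced retroflex nasal. The preceding trigger /ɢ/ is uvular, so /ɳ/ must become uvular as well.
A voiced uvular nasal is [ɴ], so the surface segment is [ɴ].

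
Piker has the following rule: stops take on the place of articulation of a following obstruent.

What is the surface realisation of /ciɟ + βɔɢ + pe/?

[cibβɔbpe]

The rule targets /ɟ/ (voiced palatal stop), which sits before the trigger /β/ (bilabial).
The voiced bilabial stop is [b], so /ɟ/ → [b].
The same rule applies at the second boundary: /ɢ/ → [b] next to /p/.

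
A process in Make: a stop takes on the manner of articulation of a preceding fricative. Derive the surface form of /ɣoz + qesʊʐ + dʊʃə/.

[ɣozχesʊʐzʊʃə]

/q/ is a voiceless uvular stop. The preceding trigger /z/ is a fricative, so /q/ must become a fricative as well.
Changing only its manner to fricative gives [χ] — the voiceless uvular fricative.
The same rule applies at the second boundary: /d/ → [z] next to /ʐ/.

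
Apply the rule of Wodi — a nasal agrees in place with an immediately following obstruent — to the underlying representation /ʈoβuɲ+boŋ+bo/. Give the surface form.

The rule targets /ɲ/ (voiced palatal nasal), which sits before the trigger /b/ (bilabial).
A voiced bilabial nasal is [m], so the surface segment is [m].
At the second juncture, /ŋ/ likewise becomes [m] adjacent to /b/.

[ʈoβumbombo]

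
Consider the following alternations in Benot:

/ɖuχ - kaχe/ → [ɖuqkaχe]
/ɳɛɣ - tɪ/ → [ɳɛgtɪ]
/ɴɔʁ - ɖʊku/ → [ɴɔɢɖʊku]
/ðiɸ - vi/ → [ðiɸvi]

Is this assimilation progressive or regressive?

regressive

Underlying /χ/ is realised as [q] next to /k/; /k/ itself does not change.
/χ/ is a fricative while /k/ is a stop; the output [q] is a stop, matching the trigger — so the feature that spreads is manner.
Checking the remaining alternations: /ɣ/ → [g] before /t/ (fricative → stop, matching a stop); /ʁ/ → [ɢ] before /ɖ/ (fricative → stop, matching a stop) — only manner changes, and always toward the following segment.
No alternation appears in [ðiɸvi]: there the adjacent consonants already agree in manner (/ɸ/ and /v/ are both fricatives), so this form is consistent with the same rule.
Since the segment that changes precedes the conditioning segment, the assimilation is regressive.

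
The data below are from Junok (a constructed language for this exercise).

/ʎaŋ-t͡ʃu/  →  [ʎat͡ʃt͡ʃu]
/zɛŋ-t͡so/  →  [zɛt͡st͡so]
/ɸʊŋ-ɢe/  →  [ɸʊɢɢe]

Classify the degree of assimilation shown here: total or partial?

Underlying /ŋ/ is realised as [t͡ʃ] next to /t͡ʃ/; /t͡ʃ/ itself does not change.
The output [t͡ʃ] is identical to the trigger /t͡ʃ/ — every feature (place, manner, voicing) has been copied — so this is total assimilation.
The remaining alternations confirm this: /ŋ/ → [t͡s] before /t͡s/; /ŋ/ → [ɢ] before /ɢ/ — in each case the output is a copy of the following consonant.

total assimilation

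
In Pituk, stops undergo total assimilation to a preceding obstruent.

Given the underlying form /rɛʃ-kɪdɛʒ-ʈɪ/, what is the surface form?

/k/ is the segment targeted by the rule; it sits immediately after /ʃ/, so it assimilates completely and surfaces as [ʃ].
The same rule applies at the second boundary: /ʈ/ → [ʒ] next to /ʒ/.

[rɛʃʃɪdɛʒʒɪ]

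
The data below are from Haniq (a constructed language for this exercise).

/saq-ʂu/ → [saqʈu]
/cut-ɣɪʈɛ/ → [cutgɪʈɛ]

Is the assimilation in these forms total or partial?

partial assimilation

The segment that alternates is /ʂ/, which surfaces as [ʈ] when adjacent to /q/.
/ʂ/ is a fricative while /q/ is a stop; the output [ʈ] is a stop, matching the trigger — so the feature that spreads is manner.
Place and voice are unchanged, so the assimilation is partial, not total.
The same holds elsewhere in the data: /ɣ/ → [g] after /t/ (fricative → stop, matching a stop) — only manner changes, and always toward the preceding segment.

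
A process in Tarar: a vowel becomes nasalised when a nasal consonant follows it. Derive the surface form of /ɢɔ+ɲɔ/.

[ɢɔ̃ɲɔ]

/ɔ/ sits next to the nasal /ɲ/ and is therefore nasalised to [ɔ̃].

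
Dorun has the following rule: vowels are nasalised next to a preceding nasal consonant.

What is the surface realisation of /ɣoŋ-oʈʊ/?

[ɣoŋõʈʊ]

/o/ sits next to the nasal /ŋ/ and is therefore nasalised to [õ].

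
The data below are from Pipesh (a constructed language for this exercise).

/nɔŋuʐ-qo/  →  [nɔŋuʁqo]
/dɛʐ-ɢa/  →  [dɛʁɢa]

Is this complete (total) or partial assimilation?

partial assimilation

Underlying /ʐ/ is realised as [ʁ] next to /q/; /q/ itself does not change.
The change retroflex → uvular matches the place of the following /q/, identifying this as place assimilation.
Manner and voice are unchanged, so the assimilation is partial, not total.
Checking the remaining alternation: /ʐ/ → [ʁ] before /ɢ/ (retroflex → uvular, matching uvular) — only place changes, and always toward the following segment.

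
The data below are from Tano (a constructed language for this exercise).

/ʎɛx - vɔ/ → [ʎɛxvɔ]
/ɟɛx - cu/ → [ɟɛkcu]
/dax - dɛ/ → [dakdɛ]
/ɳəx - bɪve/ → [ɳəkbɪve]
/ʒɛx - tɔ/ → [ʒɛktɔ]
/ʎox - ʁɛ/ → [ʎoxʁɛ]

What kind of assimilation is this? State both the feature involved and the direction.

The segment that alternates is /x/, which surfaces as [k] when adjacent to /c/.
The change fricative → stop matches the manner of the following /c/, identifying this as manner assimilation.
Place and voice are unchanged, so the assimilation is partial, not total.
The same holds elsewhere in the data: /x/ → [k] before /d/ (fricative → stop, matching a stop); /x/ → [k] before /b/ (fricative → stop, matching a stop); /x/ → [k] before /t/ (fricative → stop, matching a stop) — only manner changes, and always toward the following segment.
No alternation appears in [ʎɛxvɔ], [ʎoxʁɛ]: there the adjacent consonants already agree in manner (/x/ and /v/ are both fricatives; /x/ and /ʁ/ are both fricatives), so these forms are consistent with the same rule.
Since the segment that changes precedes the conditioning segment, the assimilation is regressive.

regressive manner assimilation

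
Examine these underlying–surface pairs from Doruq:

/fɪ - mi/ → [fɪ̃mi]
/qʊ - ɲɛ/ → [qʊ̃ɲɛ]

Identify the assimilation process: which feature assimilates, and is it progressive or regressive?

regressive nasality assimilation (vowel nasalisation)

The vowel /ɪ/ surfaces as nasalised [ɪ̃] next to the following nasal /m/ — it has acquired the [+nasal] feature of its neighbour.
The other form shows the same pattern: /ʊ/ → [ʊ̃] before /ɲ/ — each time a vowel is nasalised next to a following nasal.
Because the conditioning nasal is to the right of the vowel that changes, the process is regressive (anticipatory).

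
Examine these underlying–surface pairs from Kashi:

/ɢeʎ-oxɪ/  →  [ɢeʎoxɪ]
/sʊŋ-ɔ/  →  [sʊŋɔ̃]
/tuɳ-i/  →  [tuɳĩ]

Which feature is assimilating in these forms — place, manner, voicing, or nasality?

nasality

The vowel /ɔ/ surfaces as nasalised [ɔ̃] next to the preceding nasal /ŋ/ — it has acquired the [+nasal] feature of its neighbour.
The other form shows the same pattern: /i/ → [ĩ] after /ɳ/ — each time a vowel is nasalised next to a preceding nasal.
No change occurs in [ɢeʎoxɪ] because the vowel at the boundary is adjacent to an oral consonant, not a nasal (/o/ next to /ʎ/).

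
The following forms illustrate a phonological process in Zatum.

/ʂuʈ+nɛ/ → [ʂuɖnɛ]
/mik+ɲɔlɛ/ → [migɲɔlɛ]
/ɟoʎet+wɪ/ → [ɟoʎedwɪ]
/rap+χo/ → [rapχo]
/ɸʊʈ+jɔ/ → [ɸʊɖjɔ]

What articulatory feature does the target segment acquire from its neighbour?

voicing

The segment that alternates is /ʈ/, which surfaces as [ɖ] when adjacent to /n/.
The change voiceless → voiced matches the voicing of the following /n/, identifying this as voicing assimilation.
The other alternating forms pattern the same way: /k/ → [g] before /ɲ/ (voiceless → voiced, matching voiced); /t/ → [d] before /w/ (voiceless → voiced, matching voiced); /ʈ/ → [ɖ] before /j/ (voiceless → voiced, matching voiced) — only voicing changes, and always toward the following segment.
No alternation appears in [rapχo]: there the adjacent consonants already agree in voicing (/p/ and /χ/ are both voiceless), so this form is consistent with the same rule.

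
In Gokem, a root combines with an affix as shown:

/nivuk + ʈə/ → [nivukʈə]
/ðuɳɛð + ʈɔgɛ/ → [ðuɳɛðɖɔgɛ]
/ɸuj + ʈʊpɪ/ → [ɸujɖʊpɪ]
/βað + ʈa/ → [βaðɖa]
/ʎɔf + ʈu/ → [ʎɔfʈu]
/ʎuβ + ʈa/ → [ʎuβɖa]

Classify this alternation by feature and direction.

progressive voicing assimilation

Underlying /ʈ/ is realised as [ɖ] next to /ð/; /ð/ itself does not change.
The change voiceless → voiced matches the voicing of the preceding /ð/, identifying this as voicing assimilation.
Place and manner are unchanged, so the assimilation is partial, not total.
The same holds elsewhere in the data: /ʈ/ → [ɖ] after /j/ (voiceless → voiced, matching voiced); /ʈ/ → [ɖ] after /β/ (voiceless → voiced, matching voiced) — only voicing changes, and always toward the preceding segment.
No alternation appears in [nivukʈə], [ʎɔfʈu]: there the adjacent consonants already agree in voicing (/ʈ/ and /k/ are both voiceless; /ʈ/ and /f/ are both voiceless), so these forms are consistent with the same rule.
The trigger is the preceding segment, so the direction is progressive (perseverative).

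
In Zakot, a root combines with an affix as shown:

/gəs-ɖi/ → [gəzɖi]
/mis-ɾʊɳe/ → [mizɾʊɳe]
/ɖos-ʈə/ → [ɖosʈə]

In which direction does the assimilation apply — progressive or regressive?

regressive

Underlying /s/ is realised as [z] next to /ɖ/; /ɖ/ itself does not change.
The change voiceless → voiced matches the voicing of the following /ɖ/, identifying this as voicing assimilation.
The same holds elsewhere in the data: /s/ → [z] before /ɾ/ (voiceless → voiced, matching voiced) — only voicing changes, and always toward the following segment.
Nothing changes in [ɖosʈə]: there the adjacent consonants already agree in voicing (/s/ and /ʈ/ are both voiceless), so this form is consistent with the same rule.
The trigger is the following segment, so the direction is regressive (anticipatory).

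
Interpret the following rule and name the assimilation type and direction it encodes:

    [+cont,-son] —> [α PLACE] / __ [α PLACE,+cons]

The rule copies the place features (abbreviated [PLACE]) from the environment onto the target, so the assimilating feature is place.
The conditioning segment sits to the right of the focus bar, meaning the trigger follows the segment that changes — regressive assimilation.

regressive place assimilation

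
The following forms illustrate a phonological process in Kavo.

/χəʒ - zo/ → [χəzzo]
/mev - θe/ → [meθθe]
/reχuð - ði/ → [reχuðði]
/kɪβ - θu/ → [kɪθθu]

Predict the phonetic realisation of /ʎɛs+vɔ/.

[ʎɛvvɔ]

The data show regressive total assimilation (/ʒ/ → [z] before /z/; /v/ → [θ] before /θ/; /β/ → [θ] before /θ/): in every case the target segment becomes identical to its following neighbour, copying more than a single feature.
In [reχuðði] the two consonants at the boundary are already identical (/ð/ + /ð/), so the rule applies vacuously and nothing changes.
/s/ is the segment targeted by the rule; it sits immediately before /v/, so it assimilates completely and surfaces as [v].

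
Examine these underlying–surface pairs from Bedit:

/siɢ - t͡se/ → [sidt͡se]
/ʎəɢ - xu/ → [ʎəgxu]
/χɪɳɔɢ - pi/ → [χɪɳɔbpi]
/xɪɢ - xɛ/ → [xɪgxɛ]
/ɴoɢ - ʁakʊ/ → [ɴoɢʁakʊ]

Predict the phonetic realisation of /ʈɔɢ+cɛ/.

[ʈɔɟcɛ]

The data show regressive place assimilation: /ɢ/ → [d] before /t͡s/; /ɢ/ → [g] before /x/; /ɢ/ → [b] before /p/. In each pair only place changes, matching the following consonant, while manner and voice stay constant.
Nothing changes in [ɴoɢʁakʊ]: there the adjacent consonants already agree in place (/ɢ/ and /ʁ/ are both uvular), so this form is consistent with the same rule.
/ɢ/ is a voiced uvular stop. The following trigger /c/ is palatal, so /ɢ/ must become palatal as well.
Changing only its place to palatal gives [ɟ] — the voiced palatal stop.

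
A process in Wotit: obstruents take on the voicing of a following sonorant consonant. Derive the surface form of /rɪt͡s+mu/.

[rɪd͡zmu]

The rule targets /t͡s/ (voiceless alveolar affricate), which sits before the trigger /m/ (voiced).
The voiced alveolar affricate is [d͡z], so /t͡s/ → [d͡z].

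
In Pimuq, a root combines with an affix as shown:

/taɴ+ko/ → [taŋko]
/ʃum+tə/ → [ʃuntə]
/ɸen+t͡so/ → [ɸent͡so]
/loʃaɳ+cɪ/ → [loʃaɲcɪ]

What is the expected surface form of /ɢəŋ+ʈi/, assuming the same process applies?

The data show regressive place assimilation: /ɴ/ → [ŋ] before /k/; /m/ → [n] before /t/; /ɳ/ → [ɲ] before /c/. In each pair only place changes, matching the following consonant, while manner and voice stay constant.
No alternation appears in [ɸent͡so]: there the adjacent consonants already agree in place (/n/ and /t͡s/ are both alveolar), so this form is consistent with the same rule.
The rule targets /ŋ/ (voiced velar nasal), which sits before the trigger /ʈ/ (retroflex).
A voiced retroflex nasal is [ɳ], so the surface segment is [ɳ].

[ɢəɳʈi]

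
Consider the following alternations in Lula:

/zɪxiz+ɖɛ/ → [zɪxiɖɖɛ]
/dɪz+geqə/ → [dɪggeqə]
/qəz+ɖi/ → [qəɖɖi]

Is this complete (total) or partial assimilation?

total assimilation

The segment that alternates is /z/, which surfaces as [ɖ] when adjacent to /ɖ/.
The output [ɖ] is identical to the trigger /ɖ/ — every feature (place, manner, voicing) has been copied — so this is total assimilation.
The remaining alternation confirms this: /z/ → [g] before /g/ — in each case the output is a copy of the following consonant.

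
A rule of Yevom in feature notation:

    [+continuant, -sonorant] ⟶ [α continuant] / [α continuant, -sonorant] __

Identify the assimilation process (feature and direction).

progressive manner assimilation

The shared variable α links the value of [continuant] on the target to that of the neighbouring obstruent. [continuant] distinguishes stops from fricatives — a manner-of-articulation feature — so this is manner assimilation.
Since the environment is written before the underscore, the trigger precedes the target; the direction is progressive.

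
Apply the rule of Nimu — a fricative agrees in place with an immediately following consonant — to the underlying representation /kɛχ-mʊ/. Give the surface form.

[kɛɸmʊ]

The rule targets /χ/ (voiceless uvular fricative), which sits before the trigger /m/ (bilabial).
Changing only its place to bilabial gives [ɸ] — the voiceless bilabial fricative.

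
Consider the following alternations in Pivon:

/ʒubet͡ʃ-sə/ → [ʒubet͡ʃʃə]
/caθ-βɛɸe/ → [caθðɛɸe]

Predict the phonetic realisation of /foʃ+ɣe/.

The data show progressive place assimilation: /s/ → [ʃ] after /t͡ʃ/; /β/ → [ð] after /θ/. In each pair only place changes, matching the preceding consonant, while manner and voice stay constant.
/ɣ/ is a voiced velar fricative. The preceding trigger /ʃ/ is postalveolar, so /ɣ/ must become postalveolar as well.
Changing only its place to postalveolar gives [ʒ] — the voiced postalveolar fricative.

[foʃʒe]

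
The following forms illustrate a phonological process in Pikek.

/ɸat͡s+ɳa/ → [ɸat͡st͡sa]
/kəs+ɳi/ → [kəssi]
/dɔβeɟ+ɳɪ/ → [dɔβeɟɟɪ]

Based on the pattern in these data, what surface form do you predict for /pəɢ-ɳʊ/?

The data show progressive total assimilation (/ɳ/ → [t͡s] after /t͡s/; /ɳ/ → [s] after /s/; /ɳ/ → [ɟ] after /ɟ/): in every case the target segment becomes identical to its preceding neighbour, copying more than a single feature.
/ɳ/ is the segment targeted by the rule; it sits immediately after /ɢ/, so it assimilates completely and surfaces as [ɢ].

[pəɢɢʊ]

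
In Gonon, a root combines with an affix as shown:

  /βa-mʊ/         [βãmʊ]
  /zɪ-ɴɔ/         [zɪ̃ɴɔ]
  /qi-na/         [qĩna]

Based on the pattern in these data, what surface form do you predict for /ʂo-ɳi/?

[ʂõɳi]

The data show regressive nasality assimilation (vowel nasalisation): /a/ → [ã] before /m/; /ɪ/ → [ɪ̃] before /ɴ/; /i/ → [ĩ] before /n/ — a vowel is nasalised by an immediately following nasal consonant.
/o/ sits next to the nasal /ɳ/ and is therefore nasalised to [õ].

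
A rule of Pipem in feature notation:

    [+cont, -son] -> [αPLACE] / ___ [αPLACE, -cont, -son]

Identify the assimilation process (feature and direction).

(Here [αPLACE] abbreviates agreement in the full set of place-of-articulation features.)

regressive place assimilation

The shared variable α links the value of the place features (abbreviated [PLACE]) on the target to the same value on the neighbouring segment, so place is the feature that assimilates.
Since the environment is written after the underscore, the trigger follows the target; the direction is regressive.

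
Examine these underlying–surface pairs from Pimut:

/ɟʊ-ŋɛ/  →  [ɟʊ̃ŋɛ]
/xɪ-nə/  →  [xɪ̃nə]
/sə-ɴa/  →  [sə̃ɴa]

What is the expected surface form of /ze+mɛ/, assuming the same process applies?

The data show regressive nasality assimilation (vowel nasalisation): /ʊ/ → [ʊ̃] before /ŋ/; /ɪ/ → [ɪ̃] before /n/; /ə/ → [ə̃] before /ɴ/ — a vowel is nasalised by an immediately following nasal consonant.
The vowel /e/ is adjacent to the following nasal /m/, so it acquires [+nasal] and surfaces as [ẽ].

[zẽmɛ]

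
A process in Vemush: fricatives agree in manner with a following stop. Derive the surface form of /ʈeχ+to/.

The rule targets /χ/ (voiceless uvular fricative), which sits before the trigger /t/ (stop).
Changing only its manner to stop gives [q] — the voiceless uvular stop.

[ʈeqto]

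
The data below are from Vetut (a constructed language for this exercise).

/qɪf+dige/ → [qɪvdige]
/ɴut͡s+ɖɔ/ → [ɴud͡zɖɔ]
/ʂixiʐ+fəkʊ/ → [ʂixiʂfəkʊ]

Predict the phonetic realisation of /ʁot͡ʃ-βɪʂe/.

The data show regressive voicing assimilation: /f/ → [v] before /d/; /t͡s/ → [d͡z] before /ɖ/; /ʐ/ → [ʂ] before /f/. In each pair only voicing changes, matching the following consonant, while place and manner stay constant.
The rule targets /t͡ʃ/ (voiceless postalveolar affricate), which sits before the trigger /β/ (voiced).
The voiced postalveolar affricate is [d͡ʒ], so /t͡ʃ/ → [d͡ʒ].

[ʁod͡ʒβɪʂe]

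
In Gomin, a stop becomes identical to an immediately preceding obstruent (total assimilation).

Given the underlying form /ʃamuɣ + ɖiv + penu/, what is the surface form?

[ʃamuɣɣivvenu]

/ɖ/ is the segment targeted by the rule; it sits immediately after /ɣ/, so it assimilates completely and surfaces as [ɣ].
At the second juncture, /p/ likewise becomes [v] adjacent to /v/.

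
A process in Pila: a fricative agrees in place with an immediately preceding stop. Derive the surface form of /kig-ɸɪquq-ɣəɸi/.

[kigxɪquqʁəɸi]

The rule targets /ɸ/ (voiceless bilabial fricative), which sits after the trigger /g/ (velar).
A voiceless velar fricative is [x], so the surface segment is [x].
The same rule applies at the second boundary: /ɣ/ → [ʁ] next to /q/.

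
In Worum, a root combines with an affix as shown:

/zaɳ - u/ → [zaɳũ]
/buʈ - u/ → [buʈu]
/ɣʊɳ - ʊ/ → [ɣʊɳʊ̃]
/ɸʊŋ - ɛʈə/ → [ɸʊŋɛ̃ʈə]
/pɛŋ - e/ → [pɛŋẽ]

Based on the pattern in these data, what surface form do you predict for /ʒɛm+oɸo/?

The data show progressive nasality assimilation (vowel nasalisation): /u/ → [ũ] after /ɳ/; /ʊ/ → [ʊ̃] after /ɳ/; /ɛ/ → [ɛ̃] after /ŋ/; /e/ → [ẽ] after /ŋ/ — a vowel is nasalised by an immediately preceding nasal consonant.
No change occurs in [buʈu] because the vowel at the boundary is adjacent to an oral consonant, not a nasal (/u/ next to /ʈ/).
The vowel /o/ is adjacent to the preceding nasal /m/, so it acquires [+nasal] and surfaces as [õ].

[ʒɛmõɸo]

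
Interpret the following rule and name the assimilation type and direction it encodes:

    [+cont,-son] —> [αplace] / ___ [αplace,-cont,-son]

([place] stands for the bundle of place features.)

The shared variable α links the value of the place features (abbreviated [place]) on the target to the same value on the neighbouring segment, so place is the feature that assimilates.
The conditioning segment sits to the right of the focus bar, meaning the trigger follows the segment that changes — regressive assimilation.

regressive place assimilation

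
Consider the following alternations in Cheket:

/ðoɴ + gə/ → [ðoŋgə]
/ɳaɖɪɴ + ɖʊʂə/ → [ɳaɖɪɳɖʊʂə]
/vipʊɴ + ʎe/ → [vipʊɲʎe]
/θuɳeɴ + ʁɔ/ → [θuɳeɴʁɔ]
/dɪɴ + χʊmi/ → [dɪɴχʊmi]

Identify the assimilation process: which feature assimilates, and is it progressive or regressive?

regressive place assimilation

The segment that alternates is /ɴ/, which surfaces as [ŋ] when adjacent to /g/.
/ɴ/ is uvular while /g/ is velar; the output [ŋ] is velar, matching the trigger — so the feature that spreads is place.
Manner and voice are unchanged, so the assimilation is partial, not total.
Checking the remaining alternations: /ɴ/ → [ɳ] before /ɖ/ (uvular → retroflex, matching retroflex); /ɴ/ → [ɲ] before /ʎ/ (uvular → palatal, matching palatal) — only place changes, and always toward the following segment.
Nothing changes in [θuɳeɴʁɔ], [dɪɴχʊmi]: there the adjacent consonants already agree in place (/ɴ/ and /ʁ/ are both uvular; /ɴ/ and /χ/ are both uvular), so these forms are consistent with the same rule.
The trigger is the following segment, so the direction is regressive (anticipatory).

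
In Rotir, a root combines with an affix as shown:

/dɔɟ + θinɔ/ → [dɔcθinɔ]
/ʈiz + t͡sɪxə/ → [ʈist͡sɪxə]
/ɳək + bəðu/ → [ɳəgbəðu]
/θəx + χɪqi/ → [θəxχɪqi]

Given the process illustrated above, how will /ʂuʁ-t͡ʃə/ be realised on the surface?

[ʂuχt͡ʃə]

The data show regressive voicing assimilation: /ɟ/ → [c] before /θ/; /z/ → [s] before /t͡s/; /k/ → [g] before /b/. In each pair only voicing changes, matching the following consonant, while place and manner stay constant.
Nothing changes in [θəxχɪqi]: there the adjacent consonants already agree in voicing (/x/ and /χ/ are both voiceless), so this form is consistent with the same rule.
/ʁ/ is a voiced uvular fricative. The following trigger /t͡ʃ/ is voiceless, so /ʁ/ must become voiceless as well.
The voiceless uvular fricative is [χ], so /ʁ/ → [χ].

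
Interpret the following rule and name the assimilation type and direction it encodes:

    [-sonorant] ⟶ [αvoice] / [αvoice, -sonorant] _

progressive voicing assimilation

The rule copies [voice] from the environment onto the target, so the assimilating feature is voicing.
Since the environment is written before the underscore, the trigger precedes the target; the direction is progressive.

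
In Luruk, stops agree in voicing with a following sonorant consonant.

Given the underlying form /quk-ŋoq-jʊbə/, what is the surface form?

[qugŋoɢjʊbə]

/k/ is a voiceless velar stop. The following trigger /ŋ/ is voiced, so /k/ must become voiced as well.
A voiced velar stop is [g], so the surface segment is [g].
The same rule applies at the second boundary: /q/ → [ɢ] next to /j/.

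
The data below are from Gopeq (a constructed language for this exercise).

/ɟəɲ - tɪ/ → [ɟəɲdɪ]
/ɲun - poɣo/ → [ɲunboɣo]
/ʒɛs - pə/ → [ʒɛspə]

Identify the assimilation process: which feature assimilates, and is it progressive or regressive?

Underlying /t/ is realised as [d] next to /ɲ/; /ɲ/ itself does not change.
/t/ is voiceless while /ɲ/ is voiced; the output [d] is voiced, matching the trigger — so the feature that spreads is voicing.
Place and manner are unchanged, so the assimilation is partial, not total.
The same holds elsewhere in the data: /p/ → [b] after /n/ (voiceless → voiced, matching voiced) — only voicing changes, and always toward the preceding segment.
Nothing changes in [ʒɛspə]: there the adjacent consonants already agree in voicing (/p/ and /s/ are both voiceless), so this form is consistent with the same rule.
The trigger is the preceding segment, so the direction is progressive (perseverative).

progressive voicing assimilation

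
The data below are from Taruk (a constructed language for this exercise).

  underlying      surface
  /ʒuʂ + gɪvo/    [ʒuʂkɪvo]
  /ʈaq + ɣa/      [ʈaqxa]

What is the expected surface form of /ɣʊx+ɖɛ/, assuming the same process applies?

[ɣʊxʈɛ]

The data show progressive voicing assimilation: /g/ → [k] after /ʂ/; /ɣ/ → [x] after /q/. In each pair only voicing changes, matching the preceding consonant, while place and manner stay constant.
The rule targets /ɖ/ (voiced retroflex stop), which sits after the trigger /x/ (voiceless).
Changing only its voicing to voiceless gives [ʈ] — the voiceless retroflex stop.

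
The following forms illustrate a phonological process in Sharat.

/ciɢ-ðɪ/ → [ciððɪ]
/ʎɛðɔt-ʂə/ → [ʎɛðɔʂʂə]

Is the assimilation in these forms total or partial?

total assimilation

Underlying /ɢ/ is realised as [ð] next to /ð/; /ð/ itself does not change.
The output [ð] is identical to the trigger /ð/ — every feature (place, manner, voicing) has been copied — so this is total assimilation.
The remaining alternation confirms this: /t/ → [ʂ] before /ʂ/ — in each case the output is a copy of the following consonant.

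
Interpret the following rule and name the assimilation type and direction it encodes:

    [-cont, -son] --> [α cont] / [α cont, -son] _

progressive manner assimilation

The rule copies [cont] (continuancy) from the environment onto the target stops; since [±cont] encodes the stop/fricative manner contrast, the assimilating dimension is manner.
Since the environment is written before the underscore, the trigger precedes the target; the direction is progressive.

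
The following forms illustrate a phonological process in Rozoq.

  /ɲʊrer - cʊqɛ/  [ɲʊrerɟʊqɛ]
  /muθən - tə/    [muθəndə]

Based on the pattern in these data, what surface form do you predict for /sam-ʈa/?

The data show progressive voicing assimilation: /c/ → [ɟ] after /r/; /t/ → [d] after /n/. In each pair only voicing changes, matching the preceding consonant, while place and manner stay constant.
The rule targets /ʈ/ (voiceless retroflex stop), which sits after the trigger /m/ (voiced).
A voiced retroflex stop is [ɖ], so the surface segment is [ɖ].

[samɖa]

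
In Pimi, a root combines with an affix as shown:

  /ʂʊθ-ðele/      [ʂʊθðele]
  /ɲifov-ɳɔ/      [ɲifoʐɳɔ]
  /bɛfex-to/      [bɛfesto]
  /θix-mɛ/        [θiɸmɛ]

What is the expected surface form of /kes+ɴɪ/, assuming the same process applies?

[keχɴɪ]

The data show regressive place assimilation: /v/ → [ʐ] before /ɳ/; /x/ → [s] before /t/; /x/ → [ɸ] before /m/. In each pair only place changes, matching the following consonant, while manner and voice stay constant.
No alternation appears in [ʂʊθðele]: there the adjacent consonants already agree in place (/θ/ and /ð/ are both dental), so this form is consistent with the same rule.
/s/ is a voiceless alveolar fricative. The following trigger /ɴ/ is uvular, so /s/ must become uvular as well.
A voiceless uvular fricative is [χ], so the surface segment is [χ].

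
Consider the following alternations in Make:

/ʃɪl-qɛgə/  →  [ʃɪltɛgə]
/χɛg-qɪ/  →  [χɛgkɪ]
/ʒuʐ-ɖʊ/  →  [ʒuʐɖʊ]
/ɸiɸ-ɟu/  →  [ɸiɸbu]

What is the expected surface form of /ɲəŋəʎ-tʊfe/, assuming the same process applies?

[ɲəŋəʎcʊfe]

The data show progressive place assimilation: /q/ → [t] after /l/; /q/ → [k] after /g/; /ɟ/ → [b] after /ɸ/. In each pair only place changes, matching the preceding consonant, while manner and voice stay constant.
No alternation appears in [ʒuʐɖʊ]: there the adjacent consonants already agree in place (/ɖ/ and /ʐ/ are both retroflex), so this form is consistent with the same rule.
/t/ is a voiceless alveolar stop. The preceding trigger /ʎ/ is palatal, so /t/ must become palatal as well.
A voiceless palatal stop is [c], so the surface segment is [c].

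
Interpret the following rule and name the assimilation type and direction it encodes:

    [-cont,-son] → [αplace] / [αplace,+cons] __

The shared variable α links the value of the place features (abbreviated [place]) on the target to the same value on the neighbouring segment, so place is the feature that assimilates.
The conditioning segment sits to the left of the focus bar, meaning the trigger precedes the segment that changes — progressive assimilation.

progressive place assimilation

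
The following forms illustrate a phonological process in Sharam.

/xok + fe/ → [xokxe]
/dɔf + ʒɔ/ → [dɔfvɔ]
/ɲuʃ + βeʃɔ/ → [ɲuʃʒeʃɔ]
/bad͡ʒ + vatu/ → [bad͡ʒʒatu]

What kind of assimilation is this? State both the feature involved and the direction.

progressive place assimilation

Underlying /f/ is realised as [x] next to /k/; /k/ itself does not change.
/f/ is labiodental while /k/ is velar; the output [x] is velar, matching the trigger — so the feature that spreads is place.
Manner and voice are unchanged, so the assimilation is partial, not total.
Checking the remaining alternations: /ʒ/ → [v] after /f/ (postalveolar → labiodental, matching labiodental); /β/ → [ʒ] after /ʃ/ (bilabial → postalveolar, matching postalveolar); /v/ → [ʒ] after /d͡ʒ/ (labiodental → postalveolar, matching postalveolar) — only place changes, and always toward the preceding segment.
Since the segment that changes follows the conditioning segment, the assimilation is progressive.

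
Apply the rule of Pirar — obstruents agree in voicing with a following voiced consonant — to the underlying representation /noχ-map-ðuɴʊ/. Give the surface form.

[noʁmabðuɴʊ]

The rule targets /χ/ (voiceless uvular fricative), which sits before the trigger /m/ (voiced).
The voiced uvular fricative is [ʁ], so /χ/ → [ʁ].
The same rule applies at the second boundary: /p/ → [b] next to /ð/.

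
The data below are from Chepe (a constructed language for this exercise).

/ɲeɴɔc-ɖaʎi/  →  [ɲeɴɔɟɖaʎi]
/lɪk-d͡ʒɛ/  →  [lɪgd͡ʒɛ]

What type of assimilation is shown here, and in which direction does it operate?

Underlying /c/ is realised as [ɟ] next to /ɖ/; /ɖ/ itself does not change.
The change voiceless → voiced matches the voicing of the following /ɖ/, identifying this as voicing assimilation.
Place and manner are unchanged, so the assimilation is partial, not total.
The same holds elsewhere in the data: /k/ → [g] before /d͡ʒ/ (voiceless → voiced, matching voiced) — only voicing changes, and always toward the following segment.
The trigger is the following segment, so the direction is regressive (anticipatory).

regressive voicing assimilation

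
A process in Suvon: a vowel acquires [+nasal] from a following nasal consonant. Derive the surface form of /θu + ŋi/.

/u/ sits next to the nasal /ŋ/ and is therefore nasalised to [ũ].

[θũŋi]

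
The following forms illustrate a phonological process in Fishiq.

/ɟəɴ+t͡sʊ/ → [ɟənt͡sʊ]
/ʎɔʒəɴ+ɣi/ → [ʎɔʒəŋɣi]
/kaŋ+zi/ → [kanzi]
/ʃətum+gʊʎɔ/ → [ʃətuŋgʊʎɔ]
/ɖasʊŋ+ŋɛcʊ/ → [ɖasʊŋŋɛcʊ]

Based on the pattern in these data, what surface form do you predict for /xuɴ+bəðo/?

[xumbəðo]

The data show regressive place assimilation: /ɴ/ → [n] before /t͡s/; /ɴ/ → [ŋ] before /ɣ/; /ŋ/ → [n] before /z/; /m/ → [ŋ] before /g/. In each pair only place changes, matching the following consonant, while manner and voice stay constant.
No alternation appears in [ɖasʊŋŋɛcʊ]: there the adjacent consonants already agree in place (/ŋ/ and /ŋ/ are both velar), so this form is consistent with the same rule.
/ɴ/ is a voiced uvular nasal. The following trigger /b/ is bilabial, so /ɴ/ must become bilabial as well.
The voiced bilabial nasal is [m], so /ɴ/ → [m].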